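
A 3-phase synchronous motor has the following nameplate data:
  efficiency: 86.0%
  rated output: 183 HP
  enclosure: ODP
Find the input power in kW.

159 kW

P_out = 183 × 746 = 136518 W
P_in = P_out/η = 136518/0.86 = 158742 W = 159 kW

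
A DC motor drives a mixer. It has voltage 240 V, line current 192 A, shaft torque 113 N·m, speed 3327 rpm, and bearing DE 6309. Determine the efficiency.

85.4 %

ω = 2π × 3327/60 = 348.4 rad/s; P_out = τω = 113 × 348.4 = 39369 W
P_in = V·I = 240 × 192 = 46080 W
η = P_out / P_in = 39369 / 46080 = 0.854 = 85.4%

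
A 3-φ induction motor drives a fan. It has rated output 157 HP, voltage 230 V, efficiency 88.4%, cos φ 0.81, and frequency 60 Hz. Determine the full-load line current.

411 A

P_out = 157 × 746 = 117122 W
P_in = P_out / η = 117122 / 0.884 = 132491 W
I_L = P_in / (√3·V_L·cosφ) = 132491 / (1.732 × 230 × 0.81) = 411 A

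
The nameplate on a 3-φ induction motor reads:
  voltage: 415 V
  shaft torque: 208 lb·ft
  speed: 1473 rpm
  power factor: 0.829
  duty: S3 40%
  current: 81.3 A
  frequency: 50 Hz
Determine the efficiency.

89.8 %

τ = 208 lb·ft × 1.356 = 282 N·m
ω = 2π × 1473/60 = 154.3 rad/s; P_out = τω = 282 × 154.3 = 43513 W
P_in = √3·V_L·I_L·cosφ = 1.732 × 415 × 81.3 × 0.829 = 48444 W
η = P_out / P_in = 43513 / 48444 = 0.898 = 89.8%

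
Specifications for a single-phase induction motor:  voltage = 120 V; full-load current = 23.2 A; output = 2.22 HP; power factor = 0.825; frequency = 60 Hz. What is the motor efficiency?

P_out = 2.22 × 746 = 1656 W
P_in = V·I·cosφ = 120 × 23.2 × 0.825 = 2297 W
η = P_out / P_in = 1656 / 2297 = 0.721 = 72.1%

72.1 %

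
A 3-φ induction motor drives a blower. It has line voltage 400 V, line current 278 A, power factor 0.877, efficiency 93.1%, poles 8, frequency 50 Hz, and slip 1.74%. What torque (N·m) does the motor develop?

2040 N·m

P_in = √3·V·I·cosφ = 1.732 × 400 × 278 × 0.877 = 168909 W
P_out = η·P_in = 0.931 × 168909 = 157254 W
n_s = 120×50/8 = 750 rpm; n = 750×(1−0.0174) = 737 rpm
ω = 2π×737/60 = 77.18 rad/s
τ = P_out/ω = 157254/77.18 = 2040 N·m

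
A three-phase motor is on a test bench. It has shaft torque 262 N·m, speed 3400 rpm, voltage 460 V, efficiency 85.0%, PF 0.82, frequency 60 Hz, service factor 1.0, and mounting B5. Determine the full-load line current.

168 A

ω = 2π×3400/60 = 356 rad/s; P_out = τω = 262 × 356 = 93272 W
P_in = P_out / η = 93272 / 0.850 = 109732 W
I_L = P_in / (√3·V_L·cosφ) = 109732 / (1.732 × 460 × 0.82) = 168 A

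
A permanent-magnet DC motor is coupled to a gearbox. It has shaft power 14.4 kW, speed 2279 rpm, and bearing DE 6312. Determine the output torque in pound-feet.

44.5 lb·ft

ω = 2π × 2279/60 = 238.7 rad/s
τ = P/ω = 14400/238.7 = 60.33 N·m
In lb·ft: 60.33/1.356 = 44.5 lb·ft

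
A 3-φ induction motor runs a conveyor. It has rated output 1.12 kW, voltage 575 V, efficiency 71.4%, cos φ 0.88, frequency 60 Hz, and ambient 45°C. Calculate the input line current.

1.79 A

P_out = 1.12 kW = 1120 W
P_in = P_out / η = 1120 / 0.714 = 1569 W
I_L = P_in / (√3·V_L·cosφ) = 1569 / (1.732 × 575 × 0.88) = 1.79 A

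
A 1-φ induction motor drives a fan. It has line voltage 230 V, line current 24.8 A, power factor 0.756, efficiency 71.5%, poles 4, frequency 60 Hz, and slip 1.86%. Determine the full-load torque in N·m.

P_in = V·I·cosφ = 230 × 24.8 × 0.756 = 4312 W
P_out = η·P_in = 0.715 × 4312 = 3083 W
n_s = 120×60/4 = 1800 rpm; n = 1800×(1−0.0186) = 1767 rpm
ω = 2π×1767/60 = 185 rad/s
τ = P_out/ω = 3083/185 = 16.7 N·m

16.7 N·m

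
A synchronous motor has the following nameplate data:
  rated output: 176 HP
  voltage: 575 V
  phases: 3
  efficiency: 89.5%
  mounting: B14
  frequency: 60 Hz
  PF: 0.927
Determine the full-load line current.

159 A

P_out = 176 × 746 = 131296 W
P_in = P_out / η = 131296 / 0.895 = 146699 W
I_L = P_in / (√3·V_L·cosφ) = 146699 / (1.732 × 575 × 0.927) = 159 A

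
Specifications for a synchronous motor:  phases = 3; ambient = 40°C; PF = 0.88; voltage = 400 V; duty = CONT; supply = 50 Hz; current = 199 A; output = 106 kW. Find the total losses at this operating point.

P_in = √3·V·I·cosφ = 1.732×400×199×0.88 = 121323 W
P_out = 106000 W
Losses = P_in − P_out = 121323 − 106000 = 15323 W

15300 W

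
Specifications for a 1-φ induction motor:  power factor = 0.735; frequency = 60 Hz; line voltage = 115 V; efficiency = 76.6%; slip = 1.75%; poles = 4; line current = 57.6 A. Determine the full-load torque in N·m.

P_in = V·I·cosφ = 115 × 57.6 × 0.735 = 4869 W
P_out = η·P_in = 0.766 × 4869 = 3730 W
n_s = 120×60/4 = 1800 rpm; n = 1800×(1−0.0175) = 1769 rpm
ω = 2π×1769/60 = 185.2 rad/s
τ = P_out/ω = 3730/185.2 = 20.1 N·m

20.1 N·m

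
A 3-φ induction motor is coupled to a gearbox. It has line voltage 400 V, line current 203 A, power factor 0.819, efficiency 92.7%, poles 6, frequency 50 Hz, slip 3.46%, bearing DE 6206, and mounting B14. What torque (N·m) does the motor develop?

P_in = √3·V·I·cosφ = 1.732 × 400 × 203 × 0.819 = 115183 W
P_out = η·P_in = 0.927 × 115183 = 106775 W
n_s = 120×50/6 = 1000 rpm; n = 1000×(1−0.0346) = 965 rpm
ω = 2π×965/60 = 101.1 rad/s
τ = P_out/ω = 106775/101.1 = 1060 N·m

1060 N·m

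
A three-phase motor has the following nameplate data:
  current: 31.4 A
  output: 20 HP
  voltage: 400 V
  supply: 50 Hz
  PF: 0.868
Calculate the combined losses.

3.96 kW

P_in = √3·V·I·cosφ = 1.732×400×31.4×0.868 = 18882 W
P_out = 20×746 = 14920 W
Losses = P_in − P_out = 18882 − 14920 = 3962 W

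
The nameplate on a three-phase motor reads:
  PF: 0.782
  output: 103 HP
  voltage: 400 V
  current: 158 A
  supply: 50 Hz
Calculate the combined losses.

P_in = √3·V·I·cosφ = 1.732×400×158×0.782 = 85600 W
P_out = 103×746 = 76838 W
Losses = P_in − P_out = 85600 − 76838 = 8762 W

8.76 kW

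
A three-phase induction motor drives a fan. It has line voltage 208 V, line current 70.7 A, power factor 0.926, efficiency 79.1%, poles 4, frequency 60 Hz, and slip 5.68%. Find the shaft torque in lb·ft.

P_in = √3·V·I·cosφ = 1.732 × 208 × 70.7 × 0.926 = 23585 W
P_out = η·P_in = 0.791 × 23585 = 18656 W
n_s = 120×60/4 = 1800 rpm; n = 1800×(1−0.0568) = 1698 rpm
ω = 2π×1698/60 = 177.8 rad/s
τ = P_out/ω = 18656/177.8 = 104.9 N·m
In lb·ft: 104.9/1.356 = 77.4 lb·ft

77.4 lb·ft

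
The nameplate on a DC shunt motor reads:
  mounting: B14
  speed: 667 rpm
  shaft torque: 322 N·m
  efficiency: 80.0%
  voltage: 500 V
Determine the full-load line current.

ω = 2π×667/60 = 69.85 rad/s; P_out = τω = 322 × 69.85 = 22492 W
P_in = P_out / η = 22492 / 0.800 = 28115 W
I = P_in / V = 28115 / 500 = 56.2 A

56.2 A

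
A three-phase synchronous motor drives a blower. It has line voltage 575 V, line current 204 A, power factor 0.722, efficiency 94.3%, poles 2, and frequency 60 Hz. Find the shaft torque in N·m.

P_in = √3·V·I·cosφ = 1.732 × 575 × 204 × 0.722 = 146684 W
P_out = η·P_in = 0.943 × 146684 = 138323 W
n = n_s = 120×60/2 = 3600 rpm (synchronous)
ω = 2π×3600/60 = 377 rad/s
τ = P_out/ω = 138323/377 = 367 N·m

367 N·m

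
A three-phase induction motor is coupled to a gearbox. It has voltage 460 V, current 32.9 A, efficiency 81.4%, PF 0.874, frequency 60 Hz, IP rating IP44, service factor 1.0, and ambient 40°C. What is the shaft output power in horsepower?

P_in = √3·V·I·cosφ = 1.732 × 460 × 32.9 × 0.874 = 22909 W
P_out = η·P_in = 0.814 × 22909 = 18648 W
= 18648/746 = 25 HP

25 HP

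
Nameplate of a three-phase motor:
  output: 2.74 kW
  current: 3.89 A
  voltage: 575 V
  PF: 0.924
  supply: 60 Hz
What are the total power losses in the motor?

840 W

P_in = √3·V·I·cosφ = 1.732×575×3.89×0.924 = 3580 W
P_out = 2740 W
Losses = P_in − P_out = 3580 − 2740 = 840 W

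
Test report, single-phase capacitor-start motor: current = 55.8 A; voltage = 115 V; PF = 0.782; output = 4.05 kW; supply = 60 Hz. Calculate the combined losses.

968 W

P_in = V·I·cosφ = 115×55.8×0.782 = 5018 W
P_out = 4050 W
Losses = P_in − P_out = 5018 − 4050 = 968 W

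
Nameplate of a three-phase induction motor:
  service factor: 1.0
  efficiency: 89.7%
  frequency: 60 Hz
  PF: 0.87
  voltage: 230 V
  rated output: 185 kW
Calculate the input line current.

595 A

P_out = 185 kW = 185000 W
P_in = P_out / η = 185000 / 0.897 = 206243 W
I_L = P_in / (√3·V_L·cosφ) = 206243 / (1.732 × 230 × 0.87) = 595 A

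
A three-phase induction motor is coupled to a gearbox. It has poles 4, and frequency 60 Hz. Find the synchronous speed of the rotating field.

1800 rpm

n_s = 120f/p = 120×60/4 = 1800 rpm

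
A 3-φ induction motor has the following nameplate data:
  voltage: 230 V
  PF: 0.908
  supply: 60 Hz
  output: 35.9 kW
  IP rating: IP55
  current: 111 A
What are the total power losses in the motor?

4.25 kW

P_in = √3·V·I·cosφ = 1.732×230×111×0.908 = 40150 W
P_out = 35900 W
Losses = P_in − P_out = 40150 − 35900 = 4250 W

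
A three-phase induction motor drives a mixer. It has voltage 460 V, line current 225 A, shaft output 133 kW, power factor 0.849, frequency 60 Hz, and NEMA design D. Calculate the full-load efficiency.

87.4 %

P_out = 133 kW = 133000 W
P_in = √3·V_L·I_L·cosφ = 1.732 × 460 × 225 × 0.849 = 152193 W
η = P_out / P_in = 133000 / 152193 = 0.874 = 87.4%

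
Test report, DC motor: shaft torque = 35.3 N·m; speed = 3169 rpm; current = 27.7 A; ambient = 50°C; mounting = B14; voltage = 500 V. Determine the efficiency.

ω = 2π × 3169/60 = 331.9 rad/s; P_out = τω = 35.3 × 331.9 = 11716 W
P_in = V·I = 500 × 27.7 = 13850 W
η = P_out / P_in = 11716 / 13850 = 0.846 = 84.6%

84.6 %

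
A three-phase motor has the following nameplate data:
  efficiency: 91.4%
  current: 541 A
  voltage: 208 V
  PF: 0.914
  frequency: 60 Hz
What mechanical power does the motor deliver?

163 kW

P_in = √3·V·I·cosφ = 1.732 × 208 × 541 × 0.914 = 178137 W
P_out = η·P_in = 0.914 × 178137 = 162817 W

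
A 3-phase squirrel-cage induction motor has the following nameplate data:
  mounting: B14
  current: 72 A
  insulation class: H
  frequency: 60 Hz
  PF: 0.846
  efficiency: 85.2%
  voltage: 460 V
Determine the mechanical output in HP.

55.4 HP

P_in = √3·V·I·cosφ = 1.732 × 460 × 72 × 0.846 = 48530 W
P_out = η·P_in = 0.852 × 48530 = 41348 W
= 41348/746 = 55.4 HP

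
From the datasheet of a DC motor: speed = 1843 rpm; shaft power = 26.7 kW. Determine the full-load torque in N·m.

ω = 2π × 1843/60 = 193 rad/s
τ = P/ω = 26700/193 = 138 N·m

138 N·m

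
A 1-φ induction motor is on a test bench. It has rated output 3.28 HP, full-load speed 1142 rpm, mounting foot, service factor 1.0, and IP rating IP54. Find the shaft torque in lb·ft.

15.1 lb·ft

P_out = 3.28 × 746 = 2447 W
ω = 2π × 1142/60 = 119.6 rad/s
τ = P_out/ω = 2447/119.6 = 20.46 N·m
In lb·ft: 20.46/1.356 = 15.1 lb·ft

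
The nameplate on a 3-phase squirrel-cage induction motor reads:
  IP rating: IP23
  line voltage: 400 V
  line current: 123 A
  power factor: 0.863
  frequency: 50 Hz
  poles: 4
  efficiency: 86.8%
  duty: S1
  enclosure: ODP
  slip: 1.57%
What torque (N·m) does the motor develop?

P_in = √3·V·I·cosφ = 1.732 × 400 × 123 × 0.863 = 73540 W
P_out = η·P_in = 0.868 × 73540 = 63833 W
n_s = 120×50/4 = 1500 rpm; n = 1500×(1−0.0157) = 1476 rpm
ω = 2π×1476/60 = 154.6 rad/s
τ = P_out/ω = 63833/154.6 = 413 N·m

413 N·m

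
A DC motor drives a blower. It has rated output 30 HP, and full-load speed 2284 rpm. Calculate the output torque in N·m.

P_out = 30 × 746 = 22380 W
ω = 2π × 2284/60 = 239.2 rad/s
τ = P_out/ω = 22380/239.2 = 93.6 N·m

93.6 N·m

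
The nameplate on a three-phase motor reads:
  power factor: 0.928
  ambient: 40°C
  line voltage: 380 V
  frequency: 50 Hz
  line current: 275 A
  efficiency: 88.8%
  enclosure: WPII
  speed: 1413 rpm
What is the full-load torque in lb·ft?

743 lb·ft

P_in = √3·V·I·cosφ = 1.732 × 380 × 275 × 0.928 = 167962 W
P_out = η·P_in = 0.888 × 167962 = 149150 W
n = 1413 rpm
ω = 2π×1413/60 = 148 rad/s
τ = P_out/ω = 149150/148 = 1008 N·m
In lb·ft: 1008/1.356 = 743 lb·ft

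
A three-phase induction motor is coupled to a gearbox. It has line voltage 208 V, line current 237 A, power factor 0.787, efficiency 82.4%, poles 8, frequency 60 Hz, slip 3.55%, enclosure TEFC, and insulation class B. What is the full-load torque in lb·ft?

449 lb·ft

P_in = √3·V·I·cosφ = 1.732 × 208 × 237 × 0.787 = 67195 W
P_out = η·P_in = 0.824 × 67195 = 55369 W
n_s = 120×60/8 = 900 rpm; n = 900×(1−0.0355) = 868 rpm
ω = 2π×868/60 = 90.9 rad/s
τ = P_out/ω = 55369/90.9 = 609.1 N·m
In lb·ft: 609.1/1.356 = 449 lb·ft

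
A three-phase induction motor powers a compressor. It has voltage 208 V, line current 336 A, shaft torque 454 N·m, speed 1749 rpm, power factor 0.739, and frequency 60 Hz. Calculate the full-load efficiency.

93.0 %

ω = 2π × 1749/60 = 183.2 rad/s; P_out = τω = 454 × 183.2 = 83173 W
P_in = √3·V_L·I_L·cosφ = 1.732 × 208 × 336 × 0.739 = 89453 W
η = P_out / P_in = 83173 / 89453 = 0.930 = 93.0%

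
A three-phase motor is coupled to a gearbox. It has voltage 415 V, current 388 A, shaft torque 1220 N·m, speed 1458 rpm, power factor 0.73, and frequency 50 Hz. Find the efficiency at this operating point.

91.5 %

ω = 2π × 1458/60 = 152.7 rad/s; P_out = τω = 1220 × 152.7 = 186294 W
P_in = √3·V_L·I_L·cosφ = 1.732 × 415 × 388 × 0.73 = 203587 W
η = P_out / P_in = 186294 / 203587 = 0.915 = 91.5%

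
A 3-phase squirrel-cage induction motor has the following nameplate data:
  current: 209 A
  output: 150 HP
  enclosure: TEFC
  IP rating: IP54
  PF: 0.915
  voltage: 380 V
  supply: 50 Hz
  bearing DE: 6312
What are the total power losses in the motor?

14 kW

P_in = √3·V·I·cosφ = 1.732×380×209×0.915 = 125863 W
P_out = 150×746 = 111900 W
Losses = P_in − P_out = 125863 − 111900 = 13963 W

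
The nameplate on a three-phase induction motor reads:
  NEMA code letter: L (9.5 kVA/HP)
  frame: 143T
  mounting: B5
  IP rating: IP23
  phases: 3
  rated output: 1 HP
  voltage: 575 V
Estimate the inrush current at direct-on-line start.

9.54 A

S_LR = 9.5 × 1 = 9.5 kVA
I_LR = S_LR/(√3·V_L) = 9500/(1.732×575) = 9.54 A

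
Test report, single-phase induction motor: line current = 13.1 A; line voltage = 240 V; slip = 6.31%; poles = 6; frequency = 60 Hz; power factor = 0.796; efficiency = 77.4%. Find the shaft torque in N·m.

16.5 N·m

P_in = V·I·cosφ = 240 × 13.1 × 0.796 = 2503 W
P_out = η·P_in = 0.774 × 2503 = 1937 W
n_s = 120×60/6 = 1200 rpm; n = 1200×(1−0.0631) = 1124 rpm
ω = 2π×1124/60 = 117.7 rad/s
τ = P_out/ω = 1937/117.7 = 16.5 N·m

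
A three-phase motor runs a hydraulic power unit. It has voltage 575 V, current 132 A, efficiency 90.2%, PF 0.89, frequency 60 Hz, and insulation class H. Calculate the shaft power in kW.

P_in = √3·V·I·cosφ = 1.732 × 575 × 132 × 0.89 = 116998 W
P_out = η·P_in = 0.902 × 116998 = 105532 W

106 kW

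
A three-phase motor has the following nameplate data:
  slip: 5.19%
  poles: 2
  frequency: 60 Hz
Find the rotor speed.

n_s = 120f/p = 120×60/2 = 3600 rpm
n = n_s(1 − s) = 3600 × (1 − 0.0519) = 3413 rpm

3413 rpm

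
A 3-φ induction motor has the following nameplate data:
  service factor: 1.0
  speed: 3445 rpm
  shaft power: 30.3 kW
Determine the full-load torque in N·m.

84 N·m

ω = 2π × 3445/60 = 360.8 rad/s
τ = P/ω = 30300/360.8 = 84 N·m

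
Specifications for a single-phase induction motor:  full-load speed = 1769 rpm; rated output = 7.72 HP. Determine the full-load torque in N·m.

31.1 N·m

P_out = 7.72 × 746 = 5759 W
ω = 2π × 1769/60 = 185.2 rad/s
τ = P_out/ω = 5759/185.2 = 31.1 N·m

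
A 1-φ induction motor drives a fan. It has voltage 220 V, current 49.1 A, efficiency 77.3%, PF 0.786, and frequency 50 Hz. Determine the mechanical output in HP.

P_in = V·I·cosφ = 220 × 49.1 × 0.786 = 8490 W
P_out = η·P_in = 0.773 × 8490 = 6563 W
= 6563/746 = 8.8 HP

8.8 HP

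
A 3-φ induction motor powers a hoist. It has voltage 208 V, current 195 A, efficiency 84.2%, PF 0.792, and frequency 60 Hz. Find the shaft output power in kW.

P_in = √3·V·I·cosφ = 1.732 × 208 × 195 × 0.792 = 55638 W
P_out = η·P_in = 0.842 × 55638 = 46847 W

46.8 kW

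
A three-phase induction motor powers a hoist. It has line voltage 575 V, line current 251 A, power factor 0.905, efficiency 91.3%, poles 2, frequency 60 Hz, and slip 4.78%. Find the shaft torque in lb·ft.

P_in = √3·V·I·cosφ = 1.732 × 575 × 251 × 0.905 = 226224 W
P_out = η·P_in = 0.913 × 226224 = 206543 W
n_s = 120×60/2 = 3600 rpm; n = 3600×(1−0.0478) = 3428 rpm
ω = 2π×3428/60 = 359 rad/s
τ = P_out/ω = 206543/359 = 575.3 N·m
In lb·ft: 575.3/1.356 = 424 lb·ft

424 lb·ft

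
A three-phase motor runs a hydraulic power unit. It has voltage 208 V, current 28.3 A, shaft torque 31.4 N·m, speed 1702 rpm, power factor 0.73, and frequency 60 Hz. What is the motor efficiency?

75.2 %

ω = 2π × 1702/60 = 178.2 rad/s; P_out = τω = 31.4 × 178.2 = 5595 W
P_in = √3·V_L·I_L·cosφ = 1.732 × 208 × 28.3 × 0.73 = 7443 W
η = P_out / P_in = 5595 / 7443 = 0.752 = 75.2%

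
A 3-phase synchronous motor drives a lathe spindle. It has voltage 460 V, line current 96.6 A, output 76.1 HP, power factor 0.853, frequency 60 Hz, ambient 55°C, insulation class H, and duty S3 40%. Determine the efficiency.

P_out = 76.1 × 746 = 56771 W
P_in = √3·V_L·I_L·cosφ = 1.732 × 460 × 96.6 × 0.853 = 65650 W
η = P_out / P_in = 56771 / 65650 = 0.865 = 86.5%

86.5 %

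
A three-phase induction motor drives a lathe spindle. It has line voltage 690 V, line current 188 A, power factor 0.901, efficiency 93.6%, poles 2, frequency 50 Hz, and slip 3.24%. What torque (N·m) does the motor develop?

623 N·m

P_in = √3·V·I·cosφ = 1.732 × 690 × 188 × 0.901 = 202432 W
P_out = η·P_in = 0.936 × 202432 = 189476 W
n_s = 120×50/2 = 3000 rpm; n = 3000×(1−0.0324) = 2903 rpm
ω = 2π×2903/60 = 304 rad/s
τ = P_out/ω = 189476/304 = 623 N·m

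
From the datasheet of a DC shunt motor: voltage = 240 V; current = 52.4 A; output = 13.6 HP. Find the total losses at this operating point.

2.43 kW

P_in = V·I = 240×52.4 = 12576 W
P_out = 13.6×746 = 10146 W
Losses = P_in − P_out = 12576 − 10146 = 2430 W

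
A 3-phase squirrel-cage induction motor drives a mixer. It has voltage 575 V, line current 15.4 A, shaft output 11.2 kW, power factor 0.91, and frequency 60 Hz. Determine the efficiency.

P_out = 11.2 kW = 11200 W
P_in = √3·V_L·I_L·cosφ = 1.732 × 575 × 15.4 × 0.91 = 13957 W
η = P_out / P_in = 11200 / 13957 = 0.802 = 80.2%

80.2 %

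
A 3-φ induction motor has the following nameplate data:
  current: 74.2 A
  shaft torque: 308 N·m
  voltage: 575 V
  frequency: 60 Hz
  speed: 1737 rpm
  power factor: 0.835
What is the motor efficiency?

90.8 %

ω = 2π × 1737/60 = 181.9 rad/s; P_out = τω = 308 × 181.9 = 56025 W
P_in = √3·V_L·I_L·cosφ = 1.732 × 575 × 74.2 × 0.835 = 61703 W
η = P_out / P_in = 56025 / 61703 = 0.908 = 90.8%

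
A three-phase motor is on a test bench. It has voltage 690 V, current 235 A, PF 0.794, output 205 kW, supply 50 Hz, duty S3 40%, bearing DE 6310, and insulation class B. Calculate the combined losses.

18000 W

P_in = √3·V·I·cosφ = 1.732×690×235×0.794 = 222990 W
P_out = 205000 W
Losses = P_in − P_out = 222990 − 205000 = 17990 W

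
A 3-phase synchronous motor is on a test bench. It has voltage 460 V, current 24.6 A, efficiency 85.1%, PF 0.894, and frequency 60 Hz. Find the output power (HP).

P_in = √3·V·I·cosφ = 1.732 × 460 × 24.6 × 0.894 = 17522 W
P_out = η·P_in = 0.851 × 17522 = 14911 W
= 14911/746 = 20 HP

20 HP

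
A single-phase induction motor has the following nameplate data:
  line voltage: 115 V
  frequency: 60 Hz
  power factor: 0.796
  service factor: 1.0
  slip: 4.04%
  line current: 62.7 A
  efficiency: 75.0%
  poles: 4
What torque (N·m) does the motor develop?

P_in = V·I·cosφ = 115 × 62.7 × 0.796 = 5740 W
P_out = η·P_in = 0.75 × 5740 = 4305 W
n_s = 120×60/4 = 1800 rpm; n = 1800×(1−0.0404) = 1727 rpm
ω = 2π×1727/60 = 180.9 rad/s
τ = P_out/ω = 4305/180.9 = 23.8 N·m

23.8 N·m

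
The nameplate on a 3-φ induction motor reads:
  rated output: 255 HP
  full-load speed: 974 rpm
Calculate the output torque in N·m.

1870 N·m

P_out = 255 × 746 = 190230 W
ω = 2π × 974/60 = 102 rad/s
τ = P_out/ω = 190230/102 = 1870 N·m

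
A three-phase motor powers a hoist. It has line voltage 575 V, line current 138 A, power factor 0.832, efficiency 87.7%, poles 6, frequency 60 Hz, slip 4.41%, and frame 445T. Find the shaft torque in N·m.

835 N·m

P_in = √3·V·I·cosφ = 1.732 × 575 × 138 × 0.832 = 114345 W
P_out = η·P_in = 0.877 × 114345 = 100281 W
n_s = 120×60/6 = 1200 rpm; n = 1200×(1−0.0441) = 1147 rpm
ω = 2π×1147/60 = 120.1 rad/s
τ = P_out/ω = 100281/120.1 = 835 N·m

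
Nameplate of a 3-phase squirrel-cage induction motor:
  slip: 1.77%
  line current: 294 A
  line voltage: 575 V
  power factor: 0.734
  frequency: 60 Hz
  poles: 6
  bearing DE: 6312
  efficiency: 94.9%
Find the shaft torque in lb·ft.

P_in = √3·V·I·cosφ = 1.732 × 575 × 294 × 0.734 = 214911 W
P_out = η·P_in = 0.949 × 214911 = 203951 W
n_s = 120×60/6 = 1200 rpm; n = 1200×(1−0.0177) = 1179 rpm
ω = 2π×1179/60 = 123.5 rad/s
τ = P_out/ω = 203951/123.5 = 1651 N·m
In lb·ft: 1651/1.356 = 1220 lb·ft

1220 lb·ft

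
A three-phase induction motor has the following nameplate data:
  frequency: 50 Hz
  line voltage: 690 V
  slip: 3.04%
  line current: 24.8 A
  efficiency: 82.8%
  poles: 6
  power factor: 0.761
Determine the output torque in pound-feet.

P_in = √3·V·I·cosφ = 1.732 × 690 × 24.8 × 0.761 = 22555 W
P_out = η·P_in = 0.828 × 22555 = 18676 W
n_s = 120×50/6 = 1000 rpm; n = 1000×(1−0.0304) = 970 rpm
ω = 2π×970/60 = 101.6 rad/s
τ = P_out/ω = 18676/101.6 = 183.8 N·m
In lb·ft: 183.8/1.356 = 136 lb·ft

136 lb·ft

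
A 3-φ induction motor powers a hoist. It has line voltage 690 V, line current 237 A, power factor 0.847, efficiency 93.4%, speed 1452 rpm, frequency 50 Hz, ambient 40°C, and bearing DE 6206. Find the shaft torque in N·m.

P_in = √3·V·I·cosφ = 1.732 × 690 × 237 × 0.847 = 239899 W
P_out = η·P_in = 0.934 × 239899 = 224066 W
n = 1452 rpm
ω = 2π×1452/60 = 152.1 rad/s
τ = P_out/ω = 224066/152.1 = 1470 N·m

1470 N·m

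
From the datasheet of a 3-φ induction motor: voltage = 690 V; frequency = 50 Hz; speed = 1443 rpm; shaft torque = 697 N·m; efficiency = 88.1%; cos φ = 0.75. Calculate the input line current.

ω = 2π×1443/60 = 151.1 rad/s; P_out = τω = 697 × 151.1 = 105317 W
P_in = P_out / η = 105317 / 0.881 = 119543 W
I_L = P_in / (√3·V_L·cosφ) = 119543 / (1.732 × 690 × 0.75) = 133 A

133 A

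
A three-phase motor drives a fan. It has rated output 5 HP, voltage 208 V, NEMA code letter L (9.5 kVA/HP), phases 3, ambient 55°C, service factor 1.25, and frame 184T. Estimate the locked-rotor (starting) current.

132 A

S_LR = 9.5 × 5 = 47.5 kVA
I_LR = S_LR/(√3·V_L) = 47500/(1.732×208) = 132 A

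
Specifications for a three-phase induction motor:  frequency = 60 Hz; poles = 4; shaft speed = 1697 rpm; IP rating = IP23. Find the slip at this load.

n_s = 120f/p = 120×60/4 = 1800 rpm
s = (n_s − n)/n_s = (1800 − 1697)/1800 = 0.0572

5.72 %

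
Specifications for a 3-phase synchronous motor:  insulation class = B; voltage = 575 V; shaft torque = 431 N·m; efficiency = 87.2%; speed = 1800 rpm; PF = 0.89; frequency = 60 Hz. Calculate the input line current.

105 A

ω = 2π×1800/60 = 188.5 rad/s; P_out = τω = 431 × 188.5 = 81244 W
P_in = P_out / η = 81244 / 0.872 = 93170 W
I_L = P_in / (√3·V_L·cosφ) = 93170 / (1.732 × 575 × 0.89) = 105 A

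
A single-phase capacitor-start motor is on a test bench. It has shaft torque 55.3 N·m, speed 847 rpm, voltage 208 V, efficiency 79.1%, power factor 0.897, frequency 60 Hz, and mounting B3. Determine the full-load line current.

ω = 2π×847/60 = 88.7 rad/s; P_out = τω = 55.3 × 88.7 = 4905 W
P_in = P_out / η = 4905 / 0.791 = 6201 W
I = P_in / (V·cosφ) = 6201 / (208 × 0.897) = 33.2 A

33.2 A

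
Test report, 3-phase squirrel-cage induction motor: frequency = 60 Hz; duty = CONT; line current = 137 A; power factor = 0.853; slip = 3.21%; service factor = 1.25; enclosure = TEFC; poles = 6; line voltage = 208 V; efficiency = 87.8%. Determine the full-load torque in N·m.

P_in = √3·V·I·cosφ = 1.732 × 208 × 137 × 0.853 = 42100 W
P_out = η·P_in = 0.878 × 42100 = 36964 W
n_s = 120×60/6 = 1200 rpm; n = 1200×(1−0.0321) = 1161 rpm
ω = 2π×1161/60 = 121.6 rad/s
τ = P_out/ω = 36964/121.6 = 304 N·m

304 N·m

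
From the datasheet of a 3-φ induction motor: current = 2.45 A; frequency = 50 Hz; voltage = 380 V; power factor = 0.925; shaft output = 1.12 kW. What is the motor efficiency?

P_out = 1.12 kW = 1120 W
P_in = √3·V_L·I_L·cosφ = 1.732 × 380 × 2.45 × 0.925 = 1492 W
η = P_out / P_in = 1120 / 1492 = 0.751 = 75.1%

75.1 %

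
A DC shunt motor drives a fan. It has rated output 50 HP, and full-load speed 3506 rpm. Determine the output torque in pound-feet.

P_out = 50 × 746 = 37300 W
ω = 2π × 3506/60 = 367.1 rad/s
τ = P_out/ω = 37300/367.1 = 101.6 N·m
In lb·ft: 101.6/1.356 = 74.9 lb·ft

74.9 lb·ft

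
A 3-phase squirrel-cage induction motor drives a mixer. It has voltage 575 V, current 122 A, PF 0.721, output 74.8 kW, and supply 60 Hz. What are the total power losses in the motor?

P_in = √3·V·I·cosφ = 1.732×575×122×0.721 = 87601 W
P_out = 74800 W
Losses = P_in − P_out = 87601 − 74800 = 12801 W

12800 W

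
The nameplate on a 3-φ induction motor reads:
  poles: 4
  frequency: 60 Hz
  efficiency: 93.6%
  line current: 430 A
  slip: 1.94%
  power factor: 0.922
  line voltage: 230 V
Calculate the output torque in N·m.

800 N·m

P_in = √3·V·I·cosφ = 1.732 × 230 × 430 × 0.922 = 157934 W
P_out = η·P_in = 0.936 × 157934 = 147826 W
n_s = 120×60/4 = 1800 rpm; n = 1800×(1−0.0194) = 1765 rpm
ω = 2π×1765/60 = 184.8 rad/s
τ = P_out/ω = 147826/184.8 = 800 N·m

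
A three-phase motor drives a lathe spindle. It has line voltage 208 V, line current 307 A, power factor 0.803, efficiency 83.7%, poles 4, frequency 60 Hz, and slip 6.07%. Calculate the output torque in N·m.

P_in = √3·V·I·cosφ = 1.732 × 208 × 307 × 0.803 = 88811 W
P_out = η·P_in = 0.837 × 88811 = 74335 W
n_s = 120×60/4 = 1800 rpm; n = 1800×(1−0.0607) = 1691 rpm
ω = 2π×1691/60 = 177.1 rad/s
τ = P_out/ω = 74335/177.1 = 420 N·m

420 N·m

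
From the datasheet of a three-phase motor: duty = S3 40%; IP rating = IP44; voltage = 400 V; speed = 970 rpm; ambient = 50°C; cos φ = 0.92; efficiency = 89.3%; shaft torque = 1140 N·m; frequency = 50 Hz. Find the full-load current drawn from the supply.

203 A

ω = 2π×970/60 = 101.6 rad/s; P_out = τω = 1140 × 101.6 = 115824 W
P_in = P_out / η = 115824 / 0.893 = 129702 W
I_L = P_in / (√3·V_L·cosφ) = 129702 / (1.732 × 400 × 0.92) = 203 A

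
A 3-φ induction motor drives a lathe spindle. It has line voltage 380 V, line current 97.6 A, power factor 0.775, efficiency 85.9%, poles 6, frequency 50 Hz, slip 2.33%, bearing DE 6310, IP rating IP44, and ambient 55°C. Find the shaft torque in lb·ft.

P_in = √3·V·I·cosφ = 1.732 × 380 × 97.6 × 0.775 = 49783 W
P_out = η·P_in = 0.859 × 49783 = 42764 W
n_s = 120×50/6 = 1000 rpm; n = 1000×(1−0.0233) = 977 rpm
ω = 2π×977/60 = 102.3 rad/s
τ = P_out/ω = 42764/102.3 = 418 N·m
In lb·ft: 418/1.356 = 308 lb·ft

308 lb·ft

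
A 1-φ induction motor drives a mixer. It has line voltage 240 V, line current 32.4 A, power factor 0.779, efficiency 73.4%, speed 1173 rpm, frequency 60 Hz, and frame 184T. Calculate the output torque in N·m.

36.2 N·m

P_in = V·I·cosφ = 240 × 32.4 × 0.779 = 6058 W
P_out = η·P_in = 0.734 × 6058 = 4447 W
n = 1173 rpm
ω = 2π×1173/60 = 122.8 rad/s
τ = P_out/ω = 4447/122.8 = 36.2 N·m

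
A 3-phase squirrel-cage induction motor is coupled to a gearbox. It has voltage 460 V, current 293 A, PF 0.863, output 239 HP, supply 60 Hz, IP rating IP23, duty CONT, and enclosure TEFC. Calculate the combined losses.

P_in = √3·V·I·cosφ = 1.732×460×293×0.863 = 201458 W
P_out = 239×746 = 178294 W
Losses = P_in − P_out = 201458 − 178294 = 23164 W

23200 W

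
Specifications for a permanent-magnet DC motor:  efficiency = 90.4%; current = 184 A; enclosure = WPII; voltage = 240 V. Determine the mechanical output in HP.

53.5 HP

P_in = V·I = 240 × 184 = 44160 W
P_out = η·P_in = 0.904 × 44160 = 39921 W
= 39921/746 = 53.5 HP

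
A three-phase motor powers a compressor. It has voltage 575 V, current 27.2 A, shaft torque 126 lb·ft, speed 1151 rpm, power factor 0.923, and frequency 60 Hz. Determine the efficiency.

τ = 126 lb·ft × 1.356 = 170.9 N·m
ω = 2π × 1151/60 = 120.5 rad/s; P_out = τω = 170.9 × 120.5 = 20593 W
P_in = √3·V_L·I_L·cosφ = 1.732 × 575 × 27.2 × 0.923 = 25003 W
η = P_out / P_in = 20593 / 25003 = 0.824 = 82.4%

82.4 %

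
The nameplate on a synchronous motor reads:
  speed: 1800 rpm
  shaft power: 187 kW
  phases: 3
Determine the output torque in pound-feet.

ω = 2π × 1800/60 = 188.5 rad/s
τ = P/ω = 187000/188.5 = 992 N·m
In lb·ft: 992/1.356 = 732 lb·ft

732 lb·ft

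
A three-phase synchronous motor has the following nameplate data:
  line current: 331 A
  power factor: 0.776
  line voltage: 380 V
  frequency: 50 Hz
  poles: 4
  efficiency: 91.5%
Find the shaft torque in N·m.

P_in = √3·V·I·cosφ = 1.732 × 380 × 331 × 0.776 = 169052 W
P_out = η·P_in = 0.915 × 169052 = 154683 W
n = n_s = 120×50/4 = 1500 rpm (synchronous)
ω = 2π×1500/60 = 157.1 rad/s
τ = P_out/ω = 154683/157.1 = 985 N·m

985 N·m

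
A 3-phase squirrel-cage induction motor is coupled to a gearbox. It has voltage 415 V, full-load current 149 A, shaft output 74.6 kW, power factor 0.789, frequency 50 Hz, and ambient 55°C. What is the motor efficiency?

88.3 %

P_out = 74.6 kW = 74600 W
P_in = √3·V_L·I_L·cosφ = 1.732 × 415 × 149 × 0.789 = 84500 W
η = P_out / P_in = 74600 / 84500 = 0.883 = 88.3%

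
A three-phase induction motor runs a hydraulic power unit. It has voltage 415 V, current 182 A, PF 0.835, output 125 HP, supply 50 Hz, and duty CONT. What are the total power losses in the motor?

P_in = √3·V·I·cosφ = 1.732×415×182×0.835 = 109233 W
P_out = 125×746 = 93250 W
Losses = P_in − P_out = 109233 − 93250 = 15983 W

16000 W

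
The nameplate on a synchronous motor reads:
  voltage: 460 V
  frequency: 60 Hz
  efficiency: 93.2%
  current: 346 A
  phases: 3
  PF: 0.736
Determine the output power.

189 kW

P_in = √3·V·I·cosφ = 1.732 × 460 × 346 × 0.736 = 202890 W
P_out = η·P_in = 0.932 × 202890 = 189093 W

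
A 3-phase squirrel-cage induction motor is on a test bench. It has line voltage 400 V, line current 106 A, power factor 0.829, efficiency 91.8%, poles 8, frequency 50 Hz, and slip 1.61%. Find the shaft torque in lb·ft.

533 lb·ft

P_in = √3·V·I·cosφ = 1.732 × 400 × 106 × 0.829 = 60879 W
P_out = η·P_in = 0.918 × 60879 = 55887 W
n_s = 120×50/8 = 750 rpm; n = 750×(1−0.0161) = 738 rpm
ω = 2π×738/60 = 77.28 rad/s
τ = P_out/ω = 55887/77.28 = 723.2 N·m
In lb·ft: 723.2/1.356 = 533 lb·ft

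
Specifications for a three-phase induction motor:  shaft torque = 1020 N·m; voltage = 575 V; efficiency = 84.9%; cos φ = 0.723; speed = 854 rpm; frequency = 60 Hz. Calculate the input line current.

ω = 2π×854/60 = 89.43 rad/s; P_out = τω = 1020 × 89.43 = 91219 W
P_in = P_out / η = 91219 / 0.849 = 107443 W
I_L = P_in / (√3·V_L·cosφ) = 107443 / (1.732 × 575 × 0.723) = 149 A

149 A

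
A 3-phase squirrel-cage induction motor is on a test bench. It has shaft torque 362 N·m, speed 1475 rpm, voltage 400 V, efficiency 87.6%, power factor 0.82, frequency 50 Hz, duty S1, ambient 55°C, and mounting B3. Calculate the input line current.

112 A

ω = 2π×1475/60 = 154.5 rad/s; P_out = τω = 362 × 154.5 = 55929 W
P_in = P_out / η = 55929 / 0.876 = 63846 W
I_L = P_in / (√3·V_L·cosφ) = 63846 / (1.732 × 400 × 0.82) = 112 A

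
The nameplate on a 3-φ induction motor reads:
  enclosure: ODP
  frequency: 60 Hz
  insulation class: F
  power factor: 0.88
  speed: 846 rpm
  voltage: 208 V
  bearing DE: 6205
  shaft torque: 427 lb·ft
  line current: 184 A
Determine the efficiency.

τ = 427 lb·ft × 1.356 = 579 N·m
ω = 2π × 846/60 = 88.59 rad/s; P_out = τω = 579 × 88.59 = 51294 W
P_in = √3·V_L·I_L·cosφ = 1.732 × 208 × 184 × 0.88 = 58333 W
η = P_out / P_in = 51294 / 58333 = 0.879 = 87.9%

87.9 %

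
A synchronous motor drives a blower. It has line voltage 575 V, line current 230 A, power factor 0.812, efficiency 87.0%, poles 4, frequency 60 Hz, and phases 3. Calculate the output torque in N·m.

P_in = √3·V·I·cosφ = 1.732 × 575 × 230 × 0.812 = 185994 W
P_out = η·P_in = 0.87 × 185994 = 161815 W
n = n_s = 120×60/4 = 1800 rpm (synchronous)
ω = 2π×1800/60 = 188.5 rad/s
τ = P_out/ω = 161815/188.5 = 858 N·m

858 N·m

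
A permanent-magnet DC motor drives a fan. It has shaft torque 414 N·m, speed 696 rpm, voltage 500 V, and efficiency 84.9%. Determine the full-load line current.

ω = 2π×696/60 = 72.88 rad/s; P_out = τω = 414 × 72.88 = 30172 W
P_in = P_out / η = 30172 / 0.849 = 35538 W
I = P_in / V = 35538 / 500 = 71.1 A

71.1 A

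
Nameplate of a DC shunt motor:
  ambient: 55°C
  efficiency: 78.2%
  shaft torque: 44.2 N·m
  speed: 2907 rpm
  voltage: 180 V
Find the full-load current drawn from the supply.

ω = 2π×2907/60 = 304.4 rad/s; P_out = τω = 44.2 × 304.4 = 13454 W
P_in = P_out / η = 13454 / 0.782 = 17205 W
I = P_in / V = 17205 / 180 = 95.6 A

95.6 A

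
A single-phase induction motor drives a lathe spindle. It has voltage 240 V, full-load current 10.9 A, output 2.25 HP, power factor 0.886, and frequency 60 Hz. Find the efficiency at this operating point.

72.4 %

P_out = 2.25 × 746 = 1679 W
P_in = V·I·cosφ = 240 × 10.9 × 0.886 = 2318 W
η = P_out / P_in = 1679 / 2318 = 0.724 = 72.4%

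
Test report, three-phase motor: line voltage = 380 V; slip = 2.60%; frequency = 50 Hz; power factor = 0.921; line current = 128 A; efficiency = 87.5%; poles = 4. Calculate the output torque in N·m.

P_in = √3·V·I·cosφ = 1.732 × 380 × 128 × 0.921 = 77589 W
P_out = η·P_in = 0.875 × 77589 = 67890 W
n_s = 120×50/4 = 1500 rpm; n = 1500×(1−0.026) = 1461 rpm
ω = 2π×1461/60 = 153 rad/s
τ = P_out/ω = 67890/153 = 444 N·m

444 N·m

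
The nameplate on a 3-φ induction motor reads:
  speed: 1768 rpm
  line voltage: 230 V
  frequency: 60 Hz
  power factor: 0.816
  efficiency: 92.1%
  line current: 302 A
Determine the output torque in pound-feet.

360 lb·ft

P_in = √3·V·I·cosφ = 1.732 × 230 × 302 × 0.816 = 98169 W
P_out = η·P_in = 0.921 × 98169 = 90414 W
n = 1768 rpm
ω = 2π×1768/60 = 185.1 rad/s
τ = P_out/ω = 90414/185.1 = 488.5 N·m
In lb·ft: 488.5/1.356 = 360 lb·ft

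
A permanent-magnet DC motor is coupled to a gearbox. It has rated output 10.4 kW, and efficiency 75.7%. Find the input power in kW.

P_out = 10400 W
P_in = P_out/η = 10400/0.757 = 13738 W = 13.7 kW

13.7 kW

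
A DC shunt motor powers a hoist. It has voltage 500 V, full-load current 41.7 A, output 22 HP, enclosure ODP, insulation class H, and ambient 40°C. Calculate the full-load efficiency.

P_out = 22 × 746 = 16412 W
P_in = V·I = 500 × 41.7 = 20850 W
η = P_out / P_in = 16412 / 20850 = 0.787 = 78.7%

78.7 %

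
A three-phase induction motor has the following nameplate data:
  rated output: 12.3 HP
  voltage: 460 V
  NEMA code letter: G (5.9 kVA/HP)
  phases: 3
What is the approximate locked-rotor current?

S_LR = 5.9 × 12.3 = 72.57 kVA
I_LR = S_LR/(√3·V_L) = 72570/(1.732×460) = 91.1 A

91.1 A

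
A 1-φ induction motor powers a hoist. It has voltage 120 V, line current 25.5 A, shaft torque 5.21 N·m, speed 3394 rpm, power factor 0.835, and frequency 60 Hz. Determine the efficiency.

ω = 2π × 3394/60 = 355.4 rad/s; P_out = τω = 5.21 × 355.4 = 1852 W
P_in = V·I·cosφ = 120 × 25.5 × 0.835 = 2555 W
η = P_out / P_in = 1852 / 2555 = 0.725 = 72.5%

72.5 %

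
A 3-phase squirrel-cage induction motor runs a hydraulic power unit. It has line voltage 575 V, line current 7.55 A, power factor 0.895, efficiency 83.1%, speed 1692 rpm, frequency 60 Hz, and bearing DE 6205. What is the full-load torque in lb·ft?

P_in = √3·V·I·cosφ = 1.732 × 575 × 7.55 × 0.895 = 6730 W
P_out = η·P_in = 0.831 × 6730 = 5593 W
n = 1692 rpm
ω = 2π×1692/60 = 177.2 rad/s
τ = P_out/ω = 5593/177.2 = 31.56 N·m
In lb·ft: 31.56/1.356 = 23.3 lb·ft

23.3 lb·ft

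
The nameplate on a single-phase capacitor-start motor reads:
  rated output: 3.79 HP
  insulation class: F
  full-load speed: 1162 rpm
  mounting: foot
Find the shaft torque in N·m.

P_out = 3.79 × 746 = 2827 W
ω = 2π × 1162/60 = 121.7 rad/s
τ = P_out/ω = 2827/121.7 = 23.2 N·m

23.2 N·m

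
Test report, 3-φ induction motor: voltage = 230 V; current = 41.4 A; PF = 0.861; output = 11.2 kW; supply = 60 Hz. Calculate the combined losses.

3 kW

P_in = √3·V·I·cosφ = 1.732×230×41.4×0.861 = 14200 W
P_out = 11200 W
Losses = P_in − P_out = 14200 − 11200 = 3000 W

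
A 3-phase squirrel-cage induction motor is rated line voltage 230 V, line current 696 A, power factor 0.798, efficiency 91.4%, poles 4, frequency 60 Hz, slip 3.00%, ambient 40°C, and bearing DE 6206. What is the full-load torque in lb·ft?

816 lb·ft

P_in = √3·V·I·cosφ = 1.732 × 230 × 696 × 0.798 = 221252 W
P_out = η·P_in = 0.914 × 221252 = 202224 W
n_s = 120×60/4 = 1800 rpm; n = 1800×(1−0.03) = 1746 rpm
ω = 2π×1746/60 = 182.8 rad/s
τ = P_out/ω = 202224/182.8 = 1106 N·m
In lb·ft: 1106/1.356 = 816 lb·ft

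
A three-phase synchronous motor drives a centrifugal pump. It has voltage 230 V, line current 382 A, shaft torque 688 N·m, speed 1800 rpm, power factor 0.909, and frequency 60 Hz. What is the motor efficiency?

93.8 %

ω = 2π × 1800/60 = 188.5 rad/s; P_out = τω = 688 × 188.5 = 129688 W
P_in = √3·V_L·I_L·cosφ = 1.732 × 230 × 382 × 0.909 = 138326 W
η = P_out / P_in = 129688 / 138326 = 0.938 = 93.8%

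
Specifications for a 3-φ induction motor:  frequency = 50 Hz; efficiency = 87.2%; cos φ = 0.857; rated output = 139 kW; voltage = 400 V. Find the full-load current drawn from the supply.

P_out = 139 kW = 139000 W
P_in = P_out / η = 139000 / 0.872 = 159404 W
I_L = P_in / (√3·V_L·cosφ) = 159404 / (1.732 × 400 × 0.857) = 268 A

268 A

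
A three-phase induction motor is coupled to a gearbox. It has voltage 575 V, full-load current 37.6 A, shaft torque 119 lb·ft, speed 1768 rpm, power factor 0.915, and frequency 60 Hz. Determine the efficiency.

87.2 %

τ = 119 lb·ft × 1.356 = 161.4 N·m
ω = 2π × 1768/60 = 185.1 rad/s; P_out = τω = 161.4 × 185.1 = 29875 W
P_in = √3·V_L·I_L·cosφ = 1.732 × 575 × 37.6 × 0.915 = 34263 W
η = P_out / P_in = 29875 / 34263 = 0.872 = 87.2%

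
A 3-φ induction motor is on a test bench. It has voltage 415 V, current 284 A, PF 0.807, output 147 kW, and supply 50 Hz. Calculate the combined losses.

17.7 kW

P_in = √3·V·I·cosφ = 1.732×415×284×0.807 = 164736 W
P_out = 147000 W
Losses = P_in − P_out = 164736 − 147000 = 17736 W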